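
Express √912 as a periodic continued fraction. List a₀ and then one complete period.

a₀ = ⌊√912⌋ = 30.
With m₀=0, d₀=1 and mₖ₊₁ = dₖaₖ − mₖ, dₖ₊₁ = (n − mₖ₊₁²)/dₖ, aₖ₊₁ = ⌊(a₀+mₖ₊₁)/dₖ₊₁⌋:
  k=1: m=30, d=12, a=5
  k=2: m=30, d=1, a=60
d=1 and a=2a₀=60 at k=2, so the next step gives (m, d) = (30, 12) again — its k=1 value — and the period has length 2.

[30; 5, 60]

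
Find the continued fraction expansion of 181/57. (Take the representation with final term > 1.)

181 = 3*57 + 10
57 = 5*10 + 7
10 = 1*7 + 3
7 = 2*3 + 1
3 = 3*1 + 0  (stop)
So 181/57 = [3; 5, 1, 2, 3].

[3; 5, 1, 2, 3]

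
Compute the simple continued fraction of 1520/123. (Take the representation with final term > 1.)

1520 = 12·123 + 44
123 = 2·44 + 35
44 = 1·35 + 9
35 = 3·9 + 8
9 = 1·8 + 1
8 = 8·1 + 0  (stop)
So 1520/123 = [12; 2, 1, 3, 1, 8].

[12; 2, 1, 3, 1, 8]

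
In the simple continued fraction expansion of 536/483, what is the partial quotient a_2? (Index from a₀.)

536 = 1·483 + 53   →  a_0 = 1
483 = 9·53 + 6   →  a_1 = 9
53 = 8·6 + 5   →  a_2 = 8

8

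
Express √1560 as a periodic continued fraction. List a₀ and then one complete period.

[39; 2, 78]

a₀ = ⌊√1560⌋ = 39.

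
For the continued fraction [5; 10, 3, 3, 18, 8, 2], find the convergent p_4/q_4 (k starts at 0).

Using pₖ = aₖpₖ₋₁ + pₖ₋₂, qₖ = aₖqₖ₋₁ + qₖ₋₂ (with p₋₁=1, p₋₂=0, q₋₁=0, q₋₂=1):
  k=0: a=5, p=5, q=1
  k=1: a=10, p=51, q=10
  k=2: a=3, p=158, q=31
  k=3: a=3, p=525, q=103
  k=4: a=18, p=9608, q=1885

9608/1885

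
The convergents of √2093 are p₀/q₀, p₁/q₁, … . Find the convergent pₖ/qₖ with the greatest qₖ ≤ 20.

183/4

√2093 = [45; 1, 2, 1, 90, …] (period length 4).
Convergents:
  p_0/q_0 = 45/1
  p_1/q_1 = 46/1
  p_2/q_2 = 137/3
  p_3/q_3 = 183/4
  p_4/q_4 = 16607/363
q_3 = 4 ≤ 20 < 363 = q_4, so the answer is 183/4.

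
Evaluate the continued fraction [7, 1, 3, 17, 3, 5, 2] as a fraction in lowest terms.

19066/2459

Using pₖ = aₖpₖ₋₁ + pₖ₋₂ and qₖ = aₖqₖ₋₁ + qₖ₋₂:
  k=0: a=7, p=7, q=1
  k=1: a=1, p=8, q=1
  k=2: a=3, p=31, q=4
  k=3: a=17, p=535, q=69
  k=4: a=3, p=1636, q=211
  k=5: a=5, p=8715, q=1124
  k=6: a=2, p=19066, q=2459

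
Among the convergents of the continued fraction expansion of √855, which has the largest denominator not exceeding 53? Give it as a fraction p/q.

√855 = [29; 4, 6, 4, 58, …] (period length 4).
Convergents:
  p_0/q_0 = 29/1
  p_1/q_1 = 117/4
  p_2/q_2 = 731/25
  p_3/q_3 = 3041/104
q_2 = 25 ≤ 53 < 104 = q_3, so the answer is 731/25.

731/25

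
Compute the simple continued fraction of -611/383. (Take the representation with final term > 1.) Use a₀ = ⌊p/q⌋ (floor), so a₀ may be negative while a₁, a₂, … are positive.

-611 = -2·383 + 155
383 = 2·155 + 73
155 = 2·73 + 9
73 = 8·9 + 1
9 = 9·1 + 0  (stop)
So -611/383 = [-2; 2, 2, 8, 9].

[-2; 2, 2, 8, 9]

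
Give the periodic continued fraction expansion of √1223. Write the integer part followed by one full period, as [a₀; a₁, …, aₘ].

[34; 1, 33, 1, 68]

a₀ = ⌊√1223⌋ = 34.
With m₀=0, d₀=1 and mₖ₊₁ = dₖaₖ − mₖ, dₖ₊₁ = (n − mₖ₊₁²)/dₖ, aₖ₊₁ = ⌊(a₀+mₖ₊₁)/dₖ₊₁⌋:
  k=1: m=34, d=67, a=1
  k=2: m=33, d=2, a=33
  k=3: m=33, d=67, a=1
  k=4: m=34, d=1, a=68
d=1 and a=2a₀=68 at k=4, so the next step gives (m, d) = (34, 67) again — its k=1 value — and the period has length 4.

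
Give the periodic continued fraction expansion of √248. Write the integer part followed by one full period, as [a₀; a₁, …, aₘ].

a₀ = ⌊√248⌋ = 15.

[15; 1, 2, 1, 30]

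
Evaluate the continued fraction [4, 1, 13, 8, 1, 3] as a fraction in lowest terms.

2435/494

Fold from the inside: start with 3/1.
  1 + 1/3 = 4/3
  8 + 3/4 = 35/4
  13 + 4/35 = 459/35
  1 + 35/459 = 494/459
  4 + 459/494 = 2435/494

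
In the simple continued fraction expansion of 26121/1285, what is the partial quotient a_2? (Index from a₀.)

19

26121 = 20·1285 + 421   →  a_0 = 20
1285 = 3·421 + 22   →  a_1 = 3
421 = 19·22 + 3   →  a_2 = 19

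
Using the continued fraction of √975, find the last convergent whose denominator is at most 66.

√975 = [31; 4, 2, 4, 62, …] (period length 4).
Convergents:
  p_0/q_0 = 31/1
  p_1/q_1 = 125/4
  p_2/q_2 = 281/9
  p_3/q_3 = 1249/40
  p_4/q_4 = 77719/2489
q_3 = 40 ≤ 66 < 2489 = q_4, so the answer is 1249/40.

1249/40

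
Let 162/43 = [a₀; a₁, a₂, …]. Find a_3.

162 = 3·43 + 33   →  a_0 = 3
43 = 1·33 + 10   →  a_1 = 1
33 = 3·10 + 3   →  a_2 = 3
10 = 3·3 + 1   →  a_3 = 3

3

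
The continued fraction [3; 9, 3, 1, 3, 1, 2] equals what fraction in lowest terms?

Fold from the inside: start with 2/1.
  1 + 1/2 = 3/2
  3 + 2/3 = 11/3
  1 + 3/11 = 14/11
  3 + 11/14 = 53/14
  9 + 14/53 = 491/53
  3 + 53/491 = 1526/491

1526/491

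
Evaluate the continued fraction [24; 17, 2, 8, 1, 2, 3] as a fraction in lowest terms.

Using pₖ = aₖpₖ₋₁ + pₖ₋₂ and qₖ = aₖqₖ₋₁ + qₖ₋₂:
  k=0: a=24, p=24, q=1
  k=1: a=17, p=409, q=17
  k=2: a=2, p=842, q=35
  k=3: a=8, p=7145, q=297
  k=4: a=1, p=7987, q=332
  k=5: a=2, p=23119, q=961
  k=6: a=3, p=77344, q=3215

77344/3215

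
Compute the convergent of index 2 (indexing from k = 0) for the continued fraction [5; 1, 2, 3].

Using pₖ = aₖpₖ₋₁ + pₖ₋₂, qₖ = aₖqₖ₋₁ + qₖ₋₂ (with p₋₁=1, p₋₂=0, q₋₁=0, q₋₂=1):
  k=0: a=5, p=5, q=1
  k=1: a=1, p=6, q=1
  k=2: a=2, p=17, q=3

17/3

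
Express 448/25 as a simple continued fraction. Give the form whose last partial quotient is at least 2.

448 = 17*25 + 23
25 = 1*23 + 2
23 = 11*2 + 1
2 = 2*1 + 0  (stop)
So 448/25 = [17; 1, 11, 2].

[17; 1, 11, 2]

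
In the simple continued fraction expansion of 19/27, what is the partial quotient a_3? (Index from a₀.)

2

19 = 0·27 + 19   →  a_0 = 0
27 = 1·19 + 8   →  a_1 = 1
19 = 2·8 + 3   →  a_2 = 2
8 = 2·3 + 2   →  a_3 = 2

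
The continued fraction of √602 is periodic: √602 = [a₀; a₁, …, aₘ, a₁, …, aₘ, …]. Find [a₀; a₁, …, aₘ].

a₀ = ⌊√602⌋ = 24.
With m₀=0, d₀=1 and mₖ₊₁ = dₖaₖ − mₖ, dₖ₊₁ = (n − mₖ₊₁²)/dₖ, aₖ₊₁ = ⌊(a₀+mₖ₊₁)/dₖ₊₁⌋:
  k=1: m=24, d=26, a=1
  k=2: m=2, d=23, a=1
  k=3: m=21, d=7, a=6
  k=4: m=21, d=23, a=1
  k=5: m=2, d=26, a=1
  k=6: m=24, d=1, a=48
d=1 and a=2a₀=48 at k=6, so the next step gives (m, d) = (24, 26) again — its k=1 value — and the period has length 6.

[24; 1, 1, 6, 1, 1, 48]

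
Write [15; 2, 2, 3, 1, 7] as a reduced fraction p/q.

2635/171

Using pₖ = aₖpₖ₋₁ + pₖ₋₂ and qₖ = aₖqₖ₋₁ + qₖ₋₂:
  k=0: a=15, p=15, q=1
  k=1: a=2, p=31, q=2
  k=2: a=2, p=77, q=5
  k=3: a=3, p=262, q=17
  k=4: a=1, p=339, q=22
  k=5: a=7, p=2635, q=171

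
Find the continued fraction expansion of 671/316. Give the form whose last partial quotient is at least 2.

[2; 8, 9, 1, 3]

671 = 2*316 + 39
316 = 8*39 + 4
39 = 9*4 + 3
4 = 1*3 + 1
3 = 3*1 + 0  (stop)
So 671/316 = [2; 8, 9, 1, 3].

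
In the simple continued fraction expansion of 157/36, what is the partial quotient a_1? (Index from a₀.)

2

157 = 4·36 + 13   →  a_0 = 4
36 = 2·13 + 10   →  a_1 = 2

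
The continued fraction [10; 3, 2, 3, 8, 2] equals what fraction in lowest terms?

Using pₖ = aₖpₖ₋₁ + pₖ₋₂ and qₖ = aₖqₖ₋₁ + qₖ₋₂:
  k=0: a=10, p=10, q=1
  k=1: a=3, p=31, q=3
  k=2: a=2, p=72, q=7
  k=3: a=3, p=247, q=24
  k=4: a=8, p=2048, q=199
  k=5: a=2, p=4343, q=422

4343/422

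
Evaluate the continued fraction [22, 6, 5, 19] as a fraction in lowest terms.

13186/595

Using pₖ = aₖpₖ₋₁ + pₖ₋₂ and qₖ = aₖqₖ₋₁ + qₖ₋₂:
  k=0: a=22, p=22, q=1
  k=1: a=6, p=133, q=6
  k=2: a=5, p=687, q=31
  k=3: a=19, p=13186, q=595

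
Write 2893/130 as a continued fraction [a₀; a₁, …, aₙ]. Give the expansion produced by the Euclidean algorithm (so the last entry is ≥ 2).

[22; 3, 1, 15, 2]

2893 = 22*130 + 33
130 = 3*33 + 31
33 = 1*31 + 2
31 = 15*2 + 1
2 = 2*1 + 0  (stop)
So 2893/130 = [22; 3, 1, 15, 2].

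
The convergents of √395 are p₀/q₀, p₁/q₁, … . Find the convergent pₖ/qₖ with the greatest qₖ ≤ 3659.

50561/2544

√395 = [19; 1, 6, 1, 38, …] (period length 4).
Convergents:
  p_0/q_0 = 19/1
  p_1/q_1 = 20/1
  p_2/q_2 = 139/7
  p_3/q_3 = 159/8
  p_4/q_4 = 6181/311
  p_5/q_5 = 6340/319
  p_6/q_6 = 44221/2225
  p_7/q_7 = 50561/2544
  p_8/q_8 = 1965539/98897
q_7 = 2544 ≤ 3659 < 98897 = q_8, so the answer is 50561/2544.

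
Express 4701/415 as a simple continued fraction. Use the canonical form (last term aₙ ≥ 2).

[11; 3, 19, 2, 3]

4701 = 11*415 + 136
415 = 3*136 + 7
136 = 19*7 + 3
7 = 2*3 + 1
3 = 3*1 + 0  (stop)
So 4701/415 = [11; 3, 19, 2, 3].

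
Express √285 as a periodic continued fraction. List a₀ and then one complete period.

[16; 1, 7, 2, 7, 1, 32]

a₀ = ⌊√285⌋ = 16.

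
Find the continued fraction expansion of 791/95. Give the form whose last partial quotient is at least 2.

791 = 8×95 + 31
95 = 3×31 + 2
31 = 15×2 + 1
2 = 2×1 + 0  (stop)
So 791/95 = [8; 3, 15, 2].

[8; 3, 15, 2]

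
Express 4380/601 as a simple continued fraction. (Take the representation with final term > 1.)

4380 = 7·601 + 173
601 = 3·173 + 82
173 = 2·82 + 9
82 = 9·9 + 1
9 = 9·1 + 0  (stop)
So 4380/601 = [7; 3, 2, 9, 9].

[7; 3, 2, 9, 9]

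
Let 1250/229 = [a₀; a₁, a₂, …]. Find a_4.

1250 = 5·229 + 105   →  a_0 = 5
229 = 2·105 + 19   →  a_1 = 2
105 = 5·19 + 10   →  a_2 = 5
19 = 1·10 + 9   →  a_3 = 1
10 = 1·9 + 1   →  a_4 = 1

1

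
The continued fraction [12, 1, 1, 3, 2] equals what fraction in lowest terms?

Using pₖ = aₖpₖ₋₁ + pₖ₋₂ and qₖ = aₖqₖ₋₁ + qₖ₋₂:
  k=0: a=12, p=12, q=1
  k=1: a=1, p=13, q=1
  k=2: a=1, p=25, q=2
  k=3: a=3, p=88, q=7
  k=4: a=2, p=201, q=16

201/16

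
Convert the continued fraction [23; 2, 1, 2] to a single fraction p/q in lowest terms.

187/8

Fold from the inside: start with 2/1.
  1 + 1/2 = 3/2
  2 + 2/3 = 8/3
  23 + 3/8 = 187/8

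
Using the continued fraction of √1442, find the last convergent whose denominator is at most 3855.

√1442 = [37; 1, 36, 1, 74, …] (period length 4).
Convergents:
  p_0/q_0 = 37/1
  p_1/q_1 = 38/1
  p_2/q_2 = 1405/37
  p_3/q_3 = 1443/38
  p_4/q_4 = 108187/2849
  p_5/q_5 = 109630/2887
  p_6/q_6 = 4054867/106781
q_5 = 2887 ≤ 3855 < 106781 = q_6, so the answer is 109630/2887.

109630/2887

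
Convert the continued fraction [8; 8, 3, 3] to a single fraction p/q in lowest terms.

674/83

Fold from the inside: start with 3/1.
  3 + 1/3 = 10/3
  8 + 3/10 = 83/10
  8 + 10/83 = 674/83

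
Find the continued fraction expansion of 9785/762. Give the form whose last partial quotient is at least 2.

9785 = 12×762 + 641
762 = 1×641 + 121
641 = 5×121 + 36
121 = 3×36 + 13
36 = 2×13 + 10
13 = 1×10 + 3
10 = 3×3 + 1
3 = 3×1 + 0  (stop)
So 9785/762 = [12; 1, 5, 3, 2, 1, 3, 3].

[12; 1, 5, 3, 2, 1, 3, 3]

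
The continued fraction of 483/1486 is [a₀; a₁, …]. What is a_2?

13

483 = 0·1486 + 483   →  a_0 = 0
1486 = 3·483 + 37   →  a_1 = 3
483 = 13·37 + 2   →  a_2 = 13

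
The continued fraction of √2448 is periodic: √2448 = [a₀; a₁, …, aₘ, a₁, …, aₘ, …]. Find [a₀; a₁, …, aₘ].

[49; 2, 10, 2, 98]

a₀ = ⌊√2448⌋ = 49.
With m₀=0, d₀=1 and mₖ₊₁ = dₖaₖ − mₖ, dₖ₊₁ = (n − mₖ₊₁²)/dₖ, aₖ₊₁ = ⌊(a₀+mₖ₊₁)/dₖ₊₁⌋:
  k=1: m=49, d=47, a=2
  k=2: m=45, d=9, a=10
  k=3: m=45, d=47, a=2
  k=4: m=49, d=1, a=98
d=1 and a=2a₀=98 at k=4, so the next step gives (m, d) = (49, 47) again — its k=1 value — and the period has length 4.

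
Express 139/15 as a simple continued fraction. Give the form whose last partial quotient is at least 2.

139 = 9*15 + 4
15 = 3*4 + 3
4 = 1*3 + 1
3 = 3*1 + 0  (stop)
So 139/15 = [9; 3, 1, 3].

[9; 3, 1, 3]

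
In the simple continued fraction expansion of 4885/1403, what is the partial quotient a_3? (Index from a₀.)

4885 = 3·1403 + 676   →  a_0 = 3
1403 = 2·676 + 51   →  a_1 = 2
676 = 13·51 + 13   →  a_2 = 13
51 = 3·13 + 12   →  a_3 = 3

3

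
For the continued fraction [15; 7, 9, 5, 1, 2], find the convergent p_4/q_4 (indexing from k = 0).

5920/391

Using pₖ = aₖpₖ₋₁ + pₖ₋₂, qₖ = aₖqₖ₋₁ + qₖ₋₂ (with p₋₁=1, p₋₂=0, q₋₁=0, q₋₂=1):
  k=0: a=15, p=15, q=1
  k=1: a=7, p=106, q=7
  k=2: a=9, p=969, q=64
  k=3: a=5, p=4951, q=327
  k=4: a=1, p=5920, q=391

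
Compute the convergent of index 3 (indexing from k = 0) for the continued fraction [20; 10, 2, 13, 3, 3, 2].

Using pₖ = aₖpₖ₋₁ + pₖ₋₂, qₖ = aₖqₖ₋₁ + qₖ₋₂ (with p₋₁=1, p₋₂=0, q₋₁=0, q₋₂=1):
  k=0: a=20, p=20, q=1
  k=1: a=10, p=201, q=10
  k=2: a=2, p=422, q=21
  k=3: a=13, p=5687, q=283

5687/283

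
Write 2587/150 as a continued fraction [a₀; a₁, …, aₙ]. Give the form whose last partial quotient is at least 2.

2587 = 17×150 + 37
150 = 4×37 + 2
37 = 18×2 + 1
2 = 2×1 + 0  (stop)
So 2587/150 = [17; 4, 18, 2].

[17; 4, 18, 2]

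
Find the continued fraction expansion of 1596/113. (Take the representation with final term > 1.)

[14; 8, 14]

1596 = 14×113 + 14
113 = 8×14 + 1
14 = 14×1 + 0  (stop)
So 1596/113 = [14; 8, 14].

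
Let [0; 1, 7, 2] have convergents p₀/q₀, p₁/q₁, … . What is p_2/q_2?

Using pₖ = aₖpₖ₋₁ + pₖ₋₂, qₖ = aₖqₖ₋₁ + qₖ₋₂ (with p₋₁=1, p₋₂=0, q₋₁=0, q₋₂=1):
  k=0: a=0, p=0, q=1
  k=1: a=1, p=1, q=1
  k=2: a=7, p=7, q=8

7/8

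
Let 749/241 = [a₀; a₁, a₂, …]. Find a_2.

3

749 = 3·241 + 26   →  a_0 = 3
241 = 9·26 + 7   →  a_1 = 9
26 = 3·7 + 5   →  a_2 = 3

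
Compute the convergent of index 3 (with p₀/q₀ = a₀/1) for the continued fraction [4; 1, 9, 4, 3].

Using pₖ = aₖpₖ₋₁ + pₖ₋₂, qₖ = aₖqₖ₋₁ + qₖ₋₂ (with p₋₁=1, p₋₂=0, q₋₁=0, q₋₂=1):
  k=0: a=4, p=4, q=1
  k=1: a=1, p=5, q=1
  k=2: a=9, p=49, q=10
  k=3: a=4, p=201, q=41

201/41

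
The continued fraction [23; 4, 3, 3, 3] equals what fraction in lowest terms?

Fold from the inside: start with 3/1.
  3 + 1/3 = 10/3
  3 + 3/10 = 33/10
  4 + 10/33 = 142/33
  23 + 33/142 = 3299/142

3299/142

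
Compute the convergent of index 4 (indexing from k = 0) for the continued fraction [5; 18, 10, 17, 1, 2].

16561/3276

Using pₖ = aₖpₖ₋₁ + pₖ₋₂, qₖ = aₖqₖ₋₁ + qₖ₋₂ (with p₋₁=1, p₋₂=0, q₋₁=0, q₋₂=1):
  k=0: a=5, p=5, q=1
  k=1: a=18, p=91, q=18
  k=2: a=10, p=915, q=181
  k=3: a=17, p=15646, q=3095
  k=4: a=1, p=16561, q=3276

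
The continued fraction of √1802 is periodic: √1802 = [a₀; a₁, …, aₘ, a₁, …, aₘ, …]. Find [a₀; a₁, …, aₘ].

[42; 2, 4, 2, 84]

a₀ = ⌊√1802⌋ = 42.
With m₀=0, d₀=1 and mₖ₊₁ = dₖaₖ − mₖ, dₖ₊₁ = (n − mₖ₊₁²)/dₖ, aₖ₊₁ = ⌊(a₀+mₖ₊₁)/dₖ₊₁⌋:
  k=1: m=42, d=38, a=2
  k=2: m=34, d=17, a=4
  k=3: m=34, d=38, a=2
  k=4: m=42, d=1, a=84
d=1 and a=2a₀=84 at k=4, so the next step gives (m, d) = (42, 38) again — its k=1 value — and the period has length 4.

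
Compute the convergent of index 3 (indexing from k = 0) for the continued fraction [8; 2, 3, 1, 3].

76/9

Using pₖ = aₖpₖ₋₁ + pₖ₋₂, qₖ = aₖqₖ₋₁ + qₖ₋₂ (with p₋₁=1, p₋₂=0, q₋₁=0, q₋₂=1):
  k=0: a=8, p=8, q=1
  k=1: a=2, p=17, q=2
  k=2: a=3, p=59, q=7
  k=3: a=1, p=76, q=9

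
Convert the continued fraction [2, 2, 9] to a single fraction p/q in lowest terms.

47/19

Using pₖ = aₖpₖ₋₁ + pₖ₋₂ and qₖ = aₖqₖ₋₁ + qₖ₋₂:
  k=0: a=2, p=2, q=1
  k=1: a=2, p=5, q=2
  k=2: a=9, p=47, q=19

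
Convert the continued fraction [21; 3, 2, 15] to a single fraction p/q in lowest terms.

2299/108

Using pₖ = aₖpₖ₋₁ + pₖ₋₂ and qₖ = aₖqₖ₋₁ + qₖ₋₂:
  k=0: a=21, p=21, q=1
  k=1: a=3, p=64, q=3
  k=2: a=2, p=149, q=7
  k=3: a=15, p=2299, q=108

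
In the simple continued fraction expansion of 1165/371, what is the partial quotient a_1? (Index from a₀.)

7

1165 = 3·371 + 52   →  a_0 = 3
371 = 7·52 + 7   →  a_1 = 7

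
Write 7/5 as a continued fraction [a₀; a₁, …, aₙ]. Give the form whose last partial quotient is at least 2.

7 = 1*5 + 2
5 = 2*2 + 1
2 = 2*1 + 0  (stop)
So 7/5 = [1; 2, 2].

[1; 2, 2]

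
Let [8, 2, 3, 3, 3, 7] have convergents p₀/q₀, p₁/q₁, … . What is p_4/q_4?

Using pₖ = aₖpₖ₋₁ + pₖ₋₂, qₖ = aₖqₖ₋₁ + qₖ₋₂ (with p₋₁=1, p₋₂=0, q₋₁=0, q₋₂=1):
  k=0: a=8, p=8, q=1
  k=1: a=2, p=17, q=2
  k=2: a=3, p=59, q=7
  k=3: a=3, p=194, q=23
  k=4: a=3, p=641, q=76

641/76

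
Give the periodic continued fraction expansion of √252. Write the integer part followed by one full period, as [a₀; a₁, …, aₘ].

a₀ = ⌊√252⌋ = 15.
With m₀=0, d₀=1 and mₖ₊₁ = dₖaₖ − mₖ, dₖ₊₁ = (n − mₖ₊₁²)/dₖ, aₖ₊₁ = ⌊(a₀+mₖ₊₁)/dₖ₊₁⌋:
  k=1: m=15, d=27, a=1
  k=2: m=12, d=4, a=6
  k=3: m=12, d=27, a=1
  k=4: m=15, d=1, a=30
d=1 and a=2a₀=30 at k=4, so the next step gives (m, d) = (15, 27) again — its k=1 value — and the period has length 4.

[15; 1, 6, 1, 30]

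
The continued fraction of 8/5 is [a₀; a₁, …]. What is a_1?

8 = 1·5 + 3   →  a_0 = 1
5 = 1·3 + 2   →  a_1 = 1

1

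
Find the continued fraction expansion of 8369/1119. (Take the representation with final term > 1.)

8369 = 7·1119 + 536
1119 = 2·536 + 47
536 = 11·47 + 19
47 = 2·19 + 9
19 = 2·9 + 1
9 = 9·1 + 0  (stop)
So 8369/1119 = [7; 2, 11, 2, 2, 9].

[7; 2, 11, 2, 2, 9]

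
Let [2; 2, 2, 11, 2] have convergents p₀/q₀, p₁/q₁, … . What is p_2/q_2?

12/5

Using pₖ = aₖpₖ₋₁ + pₖ₋₂, qₖ = aₖqₖ₋₁ + qₖ₋₂ (with p₋₁=1, p₋₂=0, q₋₁=0, q₋₂=1):
  k=0: a=2, p=2, q=1
  k=1: a=2, p=5, q=2
  k=2: a=2, p=12, q=5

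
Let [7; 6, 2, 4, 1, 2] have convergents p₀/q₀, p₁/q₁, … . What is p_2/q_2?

93/13

Using pₖ = aₖpₖ₋₁ + pₖ₋₂, qₖ = aₖqₖ₋₁ + qₖ₋₂ (with p₋₁=1, p₋₂=0, q₋₁=0, q₋₂=1):
  k=0: a=7, p=7, q=1
  k=1: a=6, p=43, q=6
  k=2: a=2, p=93, q=13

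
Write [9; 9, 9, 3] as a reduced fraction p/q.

2323/255

Using pₖ = aₖpₖ₋₁ + pₖ₋₂ and qₖ = aₖqₖ₋₁ + qₖ₋₂:
  k=0: a=9, p=9, q=1
  k=1: a=9, p=82, q=9
  k=2: a=9, p=747, q=82
  k=3: a=3, p=2323, q=255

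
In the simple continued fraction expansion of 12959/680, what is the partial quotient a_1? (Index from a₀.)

17

12959 = 19·680 + 39   →  a_0 = 19
680 = 17·39 + 17   →  a_1 = 17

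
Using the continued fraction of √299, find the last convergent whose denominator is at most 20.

√299 = [17; 3, 2, 3, 34, …] (period length 4).
Convergents:
  p_0/q_0 = 17/1
  p_1/q_1 = 52/3
  p_2/q_2 = 121/7
  p_3/q_3 = 415/24
q_2 = 7 ≤ 20 < 24 = q_3, so the answer is 121/7.

121/7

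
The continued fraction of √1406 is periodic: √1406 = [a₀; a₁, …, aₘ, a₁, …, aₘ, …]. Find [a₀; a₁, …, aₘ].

a₀ = ⌊√1406⌋ = 37.

[37; 2, 74]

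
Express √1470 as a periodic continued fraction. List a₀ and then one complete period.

a₀ = ⌊√1470⌋ = 38.

[38; 2, 1, 14, 1, 2, 76]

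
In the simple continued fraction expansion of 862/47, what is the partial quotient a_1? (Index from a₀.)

862 = 18·47 + 16   →  a_0 = 18
47 = 2·16 + 15   →  a_1 = 2

2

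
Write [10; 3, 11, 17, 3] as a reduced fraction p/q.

18345/1777

Fold from the inside: start with 3/1.
  17 + 1/3 = 52/3
  11 + 3/52 = 575/52
  3 + 52/575 = 1777/575
  10 + 575/1777 = 18345/1777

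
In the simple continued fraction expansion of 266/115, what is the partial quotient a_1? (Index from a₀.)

266 = 2·115 + 36   →  a_0 = 2
115 = 3·36 + 7   →  a_1 = 3

3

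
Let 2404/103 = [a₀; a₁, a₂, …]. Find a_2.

1

2404 = 23·103 + 35   →  a_0 = 23
103 = 2·35 + 33   →  a_1 = 2
35 = 1·33 + 2   →  a_2 = 1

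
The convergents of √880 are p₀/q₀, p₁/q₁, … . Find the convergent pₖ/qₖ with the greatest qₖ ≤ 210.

5310/179

√880 = [29; 1, 1, 1, 58, …] (period length 4).
Convergents:
  p_0/q_0 = 29/1
  p_1/q_1 = 30/1
  p_2/q_2 = 59/2
  p_3/q_3 = 89/3
  p_4/q_4 = 5221/176
  p_5/q_5 = 5310/179
  p_6/q_6 = 10531/355
q_5 = 179 ≤ 210 < 355 = q_6, so the answer is 5310/179.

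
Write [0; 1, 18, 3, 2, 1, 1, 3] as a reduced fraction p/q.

1116/1177

Using pₖ = aₖpₖ₋₁ + pₖ₋₂ and qₖ = aₖqₖ₋₁ + qₖ₋₂:
  k=0: a=0, p=0, q=1
  k=1: a=1, p=1, q=1
  k=2: a=18, p=18, q=19
  k=3: a=3, p=55, q=58
  k=4: a=2, p=128, q=135
  k=5: a=1, p=183, q=193
  k=6: a=1, p=311, q=328
  k=7: a=3, p=1116, q=1177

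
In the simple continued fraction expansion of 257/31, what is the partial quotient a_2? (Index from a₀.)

257 = 8·31 + 9   →  a_0 = 8
31 = 3·9 + 4   →  a_1 = 3
9 = 2·4 + 1   →  a_2 = 2

2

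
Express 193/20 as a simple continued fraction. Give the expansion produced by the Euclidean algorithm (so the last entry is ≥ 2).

[9; 1, 1, 1, 6]

193 = 9×20 + 13
20 = 1×13 + 7
13 = 1×7 + 6
7 = 1×6 + 1
6 = 6×1 + 0  (stop)
So 193/20 = [9; 1, 1, 1, 6].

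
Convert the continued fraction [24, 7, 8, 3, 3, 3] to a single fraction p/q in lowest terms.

47098/1951

Fold from the inside: start with 3/1.
  3 + 1/3 = 10/3
  3 + 3/10 = 33/10
  8 + 10/33 = 274/33
  7 + 33/274 = 1951/274
  24 + 274/1951 = 47098/1951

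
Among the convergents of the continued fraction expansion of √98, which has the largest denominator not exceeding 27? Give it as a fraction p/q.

√98 = [9; 1, 8, 1, 18, …] (period length 4).
Convergents:
  p_0/q_0 = 9/1
  p_1/q_1 = 10/1
  p_2/q_2 = 89/9
  p_3/q_3 = 99/10
  p_4/q_4 = 1871/189
q_3 = 10 ≤ 27 < 189 = q_4, so the answer is 99/10.

99/10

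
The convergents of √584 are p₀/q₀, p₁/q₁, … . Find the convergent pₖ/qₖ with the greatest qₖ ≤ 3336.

√584 = [24; 6, 48, …] (period length 2).
Convergents:
  p_0/q_0 = 24/1
  p_1/q_1 = 145/6
  p_2/q_2 = 6984/289
  p_3/q_3 = 42049/1740
  p_4/q_4 = 2025336/83809
q_3 = 1740 ≤ 3336 < 83809 = q_4, so the answer is 42049/1740.

42049/1740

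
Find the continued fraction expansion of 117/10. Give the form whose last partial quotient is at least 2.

[11; 1, 2, 3]

117 = 11*10 + 7
10 = 1*7 + 3
7 = 2*3 + 1
3 = 3*1 + 0  (stop)
So 117/10 = [11; 1, 2, 3].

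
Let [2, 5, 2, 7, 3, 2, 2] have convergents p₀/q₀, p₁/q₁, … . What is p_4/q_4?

Using pₖ = aₖpₖ₋₁ + pₖ₋₂, qₖ = aₖqₖ₋₁ + qₖ₋₂ (with p₋₁=1, p₋₂=0, q₋₁=0, q₋₂=1):
  k=0: a=2, p=2, q=1
  k=1: a=5, p=11, q=5
  k=2: a=2, p=24, q=11
  k=3: a=7, p=179, q=82
  k=4: a=3, p=561, q=257

561/257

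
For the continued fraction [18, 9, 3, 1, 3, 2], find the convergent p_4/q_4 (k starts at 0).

Using pₖ = aₖpₖ₋₁ + pₖ₋₂, qₖ = aₖqₖ₋₁ + qₖ₋₂ (with p₋₁=1, p₋₂=0, q₋₁=0, q₋₂=1):
  k=0: a=18, p=18, q=1
  k=1: a=9, p=163, q=9
  k=2: a=3, p=507, q=28
  k=3: a=1, p=670, q=37
  k=4: a=3, p=2517, q=139

2517/139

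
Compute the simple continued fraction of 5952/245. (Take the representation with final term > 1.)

5952 = 24×245 + 72
245 = 3×72 + 29
72 = 2×29 + 14
29 = 2×14 + 1
14 = 14×1 + 0  (stop)
So 5952/245 = [24; 3, 2, 2, 14].

[24; 3, 2, 2, 14]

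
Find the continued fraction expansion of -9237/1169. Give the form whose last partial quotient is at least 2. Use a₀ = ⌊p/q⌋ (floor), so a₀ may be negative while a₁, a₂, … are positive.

[-8; 10, 6, 19]

-9237 = -8·1169 + 115
1169 = 10·115 + 19
115 = 6·19 + 1
19 = 19·1 + 0  (stop)
So -9237/1169 = [-8; 10, 6, 19].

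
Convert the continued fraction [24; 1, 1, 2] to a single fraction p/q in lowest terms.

123/5

Fold from the inside: start with 2/1.
  1 + 1/2 = 3/2
  1 + 2/3 = 5/3
  24 + 3/5 = 123/5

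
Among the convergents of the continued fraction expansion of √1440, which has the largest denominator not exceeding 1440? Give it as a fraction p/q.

√1440 = [37; 1, 17, 1, 74, …] (period length 4).
Convergents:
  p_0/q_0 = 37/1
  p_1/q_1 = 38/1
  p_2/q_2 = 683/18
  p_3/q_3 = 721/19
  p_4/q_4 = 54037/1424
  p_5/q_5 = 54758/1443
q_4 = 1424 ≤ 1440 < 1443 = q_5, so the answer is 54037/1424.

54037/1424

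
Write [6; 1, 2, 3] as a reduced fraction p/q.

Using pₖ = aₖpₖ₋₁ + pₖ₋₂ and qₖ = aₖqₖ₋₁ + qₖ₋₂:
  k=0: a=6, p=6, q=1
  k=1: a=1, p=7, q=1
  k=2: a=2, p=20, q=3
  k=3: a=3, p=67, q=10

67/10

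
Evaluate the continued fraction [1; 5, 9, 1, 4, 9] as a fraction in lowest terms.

2752/2301

Using pₖ = aₖpₖ₋₁ + pₖ₋₂ and qₖ = aₖqₖ₋₁ + qₖ₋₂:
  k=0: a=1, p=1, q=1
  k=1: a=5, p=6, q=5
  k=2: a=9, p=55, q=46
  k=3: a=1, p=61, q=51
  k=4: a=4, p=299, q=250
  k=5: a=9, p=2752, q=2301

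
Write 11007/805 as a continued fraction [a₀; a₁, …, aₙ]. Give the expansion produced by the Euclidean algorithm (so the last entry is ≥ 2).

11007 = 13·805 + 542
805 = 1·542 + 263
542 = 2·263 + 16
263 = 16·16 + 7
16 = 2·7 + 2
7 = 3·2 + 1
2 = 2·1 + 0  (stop)
So 11007/805 = [13; 1, 2, 16, 2, 3, 2].

[13; 1, 2, 16, 2, 3, 2]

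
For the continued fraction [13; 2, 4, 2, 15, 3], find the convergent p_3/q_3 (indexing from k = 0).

269/20

Using pₖ = aₖpₖ₋₁ + pₖ₋₂, qₖ = aₖqₖ₋₁ + qₖ₋₂ (with p₋₁=1, p₋₂=0, q₋₁=0, q₋₂=1):
  k=0: a=13, p=13, q=1
  k=1: a=2, p=27, q=2
  k=2: a=4, p=121, q=9
  k=3: a=2, p=269, q=20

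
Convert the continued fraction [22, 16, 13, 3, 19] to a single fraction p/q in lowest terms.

274145/12426

Fold from the inside: start with 19/1.
  3 + 1/19 = 58/19
  13 + 19/58 = 773/58
  16 + 58/773 = 12426/773
  22 + 773/12426 = 274145/12426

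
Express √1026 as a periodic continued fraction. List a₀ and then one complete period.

a₀ = ⌊√1026⌋ = 32.

[32; 32, 64]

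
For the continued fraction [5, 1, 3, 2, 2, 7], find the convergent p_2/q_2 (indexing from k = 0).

Using pₖ = aₖpₖ₋₁ + pₖ₋₂, qₖ = aₖqₖ₋₁ + qₖ₋₂ (with p₋₁=1, p₋₂=0, q₋₁=0, q₋₂=1):
  k=0: a=5, p=5, q=1
  k=1: a=1, p=6, q=1
  k=2: a=3, p=23, q=4

23/4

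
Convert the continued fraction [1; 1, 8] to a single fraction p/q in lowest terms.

17/9

Using pₖ = aₖpₖ₋₁ + pₖ₋₂ and qₖ = aₖqₖ₋₁ + qₖ₋₂:
  k=0: a=1, p=1, q=1
  k=1: a=1, p=2, q=1
  k=2: a=8, p=17, q=9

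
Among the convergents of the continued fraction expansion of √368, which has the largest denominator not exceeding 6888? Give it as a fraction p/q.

√368 = [19; 5, 2, 5, 38, …] (period length 4).
Convergents:
  p_0/q_0 = 19/1
  p_1/q_1 = 96/5
  p_2/q_2 = 211/11
  p_3/q_3 = 1151/60
  p_4/q_4 = 43949/2291
  p_5/q_5 = 220896/11515
q_4 = 2291 ≤ 6888 < 11515 = q_5, so the answer is 43949/2291.

43949/2291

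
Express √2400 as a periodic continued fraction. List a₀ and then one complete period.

a₀ = ⌊√2400⌋ = 48.
With m₀=0, d₀=1 and mₖ₊₁ = dₖaₖ − mₖ, dₖ₊₁ = (n − mₖ₊₁²)/dₖ, aₖ₊₁ = ⌊(a₀+mₖ₊₁)/dₖ₊₁⌋:
  k=1: m=48, d=96, a=1
  k=2: m=48, d=1, a=96
d=1 and a=2a₀=96 at k=2, so the next step gives (m, d) = (48, 96) again — its k=1 value — and the period has length 2.

[48; 1, 96]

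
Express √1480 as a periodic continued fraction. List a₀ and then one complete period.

[38; 2, 8, 19, 8, 2, 76]

a₀ = ⌊√1480⌋ = 38.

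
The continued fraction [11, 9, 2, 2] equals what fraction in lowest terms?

522/47

Fold from the inside: start with 2/1.
  2 + 1/2 = 5/2
  9 + 2/5 = 47/5
  11 + 5/47 = 522/47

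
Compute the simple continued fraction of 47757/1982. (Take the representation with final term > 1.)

47757 = 24·1982 + 189
1982 = 10·189 + 92
189 = 2·92 + 5
92 = 18·5 + 2
5 = 2·2 + 1
2 = 2·1 + 0  (stop)
So 47757/1982 = [24; 10, 2, 18, 2, 2].

[24; 10, 2, 18, 2, 2]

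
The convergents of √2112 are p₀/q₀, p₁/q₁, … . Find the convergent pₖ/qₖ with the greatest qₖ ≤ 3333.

√2112 = [45; 1, 21, 1, 90, …] (period length 4).
Convergents:
  p_0/q_0 = 45/1
  p_1/q_1 = 46/1
  p_2/q_2 = 1011/22
  p_3/q_3 = 1057/23
  p_4/q_4 = 96141/2092
  p_5/q_5 = 97198/2115
  p_6/q_6 = 2137299/46507
q_5 = 2115 ≤ 3333 < 46507 = q_6, so the answer is 97198/2115.

97198/2115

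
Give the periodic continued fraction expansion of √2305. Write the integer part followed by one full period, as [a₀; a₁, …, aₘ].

a₀ = ⌊√2305⌋ = 48.

[48; 96]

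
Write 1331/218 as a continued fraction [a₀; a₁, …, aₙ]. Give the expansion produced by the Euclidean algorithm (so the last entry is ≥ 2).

[6; 9, 2, 11]

1331 = 6×218 + 23
218 = 9×23 + 11
23 = 2×11 + 1
11 = 11×1 + 0  (stop)
So 1331/218 = [6; 9, 2, 11].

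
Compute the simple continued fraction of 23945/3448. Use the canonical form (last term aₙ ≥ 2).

23945 = 6×3448 + 3257
3448 = 1×3257 + 191
3257 = 17×191 + 10
191 = 19×10 + 1
10 = 10×1 + 0  (stop)
So 23945/3448 = [6; 1, 17, 19, 10].

[6; 1, 17, 19, 10]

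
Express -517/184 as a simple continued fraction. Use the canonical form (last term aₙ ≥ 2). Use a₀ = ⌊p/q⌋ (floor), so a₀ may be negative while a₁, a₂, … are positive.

[-3; 5, 3, 1, 8]

-517 = -3×184 + 35
184 = 5×35 + 9
35 = 3×9 + 8
9 = 1×8 + 1
8 = 8×1 + 0  (stop)
So -517/184 = [-3; 5, 3, 1, 8].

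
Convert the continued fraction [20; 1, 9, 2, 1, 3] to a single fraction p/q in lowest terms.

2383/114

Using pₖ = aₖpₖ₋₁ + pₖ₋₂ and qₖ = aₖqₖ₋₁ + qₖ₋₂:
  k=0: a=20, p=20, q=1
  k=1: a=1, p=21, q=1
  k=2: a=9, p=209, q=10
  k=3: a=2, p=439, q=21
  k=4: a=1, p=648, q=31
  k=5: a=3, p=2383, q=114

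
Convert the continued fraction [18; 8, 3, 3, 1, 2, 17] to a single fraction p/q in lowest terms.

Fold from the inside: start with 17/1.
  2 + 1/17 = 35/17
  1 + 17/35 = 52/35
  3 + 35/52 = 191/52
  3 + 52/191 = 625/191
  8 + 191/625 = 5191/625
  18 + 625/5191 = 94063/5191

94063/5191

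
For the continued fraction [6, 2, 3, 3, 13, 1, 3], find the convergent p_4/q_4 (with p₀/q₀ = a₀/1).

Using pₖ = aₖpₖ₋₁ + pₖ₋₂, qₖ = aₖqₖ₋₁ + qₖ₋₂ (with p₋₁=1, p₋₂=0, q₋₁=0, q₋₂=1):
  k=0: a=6, p=6, q=1
  k=1: a=2, p=13, q=2
  k=2: a=3, p=45, q=7
  k=3: a=3, p=148, q=23
  k=4: a=13, p=1969, q=306

1969/306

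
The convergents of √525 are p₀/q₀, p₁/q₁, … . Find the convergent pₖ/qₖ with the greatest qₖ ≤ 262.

√525 = [22; 1, 10, 2, 10, 1, 44, …] (period length 6).
Convergents:
  p_0/q_0 = 22/1
  p_1/q_1 = 23/1
  p_2/q_2 = 252/11
  p_3/q_3 = 527/23
  p_4/q_4 = 5522/241
  p_5/q_5 = 6049/264
q_4 = 241 ≤ 262 < 264 = q_5, so the answer is 5522/241.

5522/241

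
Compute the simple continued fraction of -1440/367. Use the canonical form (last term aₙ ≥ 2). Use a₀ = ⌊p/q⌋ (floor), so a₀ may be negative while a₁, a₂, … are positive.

-1440 = -4·367 + 28
367 = 13·28 + 3
28 = 9·3 + 1
3 = 3·1 + 0  (stop)
So -1440/367 = [-4; 13, 9, 3].

[-4; 13, 9, 3]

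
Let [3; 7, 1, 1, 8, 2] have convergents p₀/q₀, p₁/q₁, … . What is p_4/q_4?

401/128

Using pₖ = aₖpₖ₋₁ + pₖ₋₂, qₖ = aₖqₖ₋₁ + qₖ₋₂ (with p₋₁=1, p₋₂=0, q₋₁=0, q₋₂=1):
  k=0: a=3, p=3, q=1
  k=1: a=7, p=22, q=7
  k=2: a=1, p=25, q=8
  k=3: a=1, p=47, q=15
  k=4: a=8, p=401, q=128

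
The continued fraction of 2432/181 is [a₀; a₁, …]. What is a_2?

2432 = 13·181 + 79   →  a_0 = 13
181 = 2·79 + 23   →  a_1 = 2
79 = 3·23 + 10   →  a_2 = 3

3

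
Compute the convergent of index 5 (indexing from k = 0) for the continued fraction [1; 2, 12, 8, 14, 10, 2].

42529/28732

Using pₖ = aₖpₖ₋₁ + pₖ₋₂, qₖ = aₖqₖ₋₁ + qₖ₋₂ (with p₋₁=1, p₋₂=0, q₋₁=0, q₋₂=1):
  k=0: a=1, p=1, q=1
  k=1: a=2, p=3, q=2
  k=2: a=12, p=37, q=25
  k=3: a=8, p=299, q=202
  k=4: a=14, p=4223, q=2853
  k=5: a=10, p=42529, q=28732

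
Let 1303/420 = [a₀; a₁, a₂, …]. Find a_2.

1303 = 3·420 + 43   →  a_0 = 3
420 = 9·43 + 33   →  a_1 = 9
43 = 1·33 + 10   →  a_2 = 1

1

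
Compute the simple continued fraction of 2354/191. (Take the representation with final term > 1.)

2354 = 12*191 + 62
191 = 3*62 + 5
62 = 12*5 + 2
5 = 2*2 + 1
2 = 2*1 + 0  (stop)
So 2354/191 = [12; 3, 12, 2, 2].

[12; 3, 12, 2, 2]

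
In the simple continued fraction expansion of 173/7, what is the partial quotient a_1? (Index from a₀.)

173 = 24·7 + 5   →  a_0 = 24
7 = 1·5 + 2   →  a_1 = 1

1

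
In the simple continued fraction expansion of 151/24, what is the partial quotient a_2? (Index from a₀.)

151 = 6·24 + 7   →  a_0 = 6
24 = 3·7 + 3   →  a_1 = 3
7 = 2·3 + 1   →  a_2 = 2

2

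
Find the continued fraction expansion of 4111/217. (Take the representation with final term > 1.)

4111 = 18×217 + 205
217 = 1×205 + 12
205 = 17×12 + 1
12 = 12×1 + 0  (stop)
So 4111/217 = [18; 1, 17, 12].

[18; 1, 17, 12]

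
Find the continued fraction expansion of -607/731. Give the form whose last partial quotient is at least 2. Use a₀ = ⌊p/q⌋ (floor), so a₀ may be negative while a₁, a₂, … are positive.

[-1; 5, 1, 8, 1, 1, 6]

-607 = -1·731 + 124
731 = 5·124 + 111
124 = 1·111 + 13
111 = 8·13 + 7
13 = 1·7 + 6
7 = 1·6 + 1
6 = 6·1 + 0  (stop)
So -607/731 = [-1; 5, 1, 8, 1, 1, 6].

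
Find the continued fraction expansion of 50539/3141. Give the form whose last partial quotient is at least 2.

[16; 11, 10, 9, 3]

50539 = 16*3141 + 283
3141 = 11*283 + 28
283 = 10*28 + 3
28 = 9*3 + 1
3 = 3*1 + 0  (stop)
So 50539/3141 = [16; 11, 10, 9, 3].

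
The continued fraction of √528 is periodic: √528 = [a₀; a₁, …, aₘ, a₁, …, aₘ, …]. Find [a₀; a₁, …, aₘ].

[22; 1, 44]

a₀ = ⌊√528⌋ = 22.
With m₀=0, d₀=1 and mₖ₊₁ = dₖaₖ − mₖ, dₖ₊₁ = (n − mₖ₊₁²)/dₖ, aₖ₊₁ = ⌊(a₀+mₖ₊₁)/dₖ₊₁⌋:
  k=1: m=22, d=44, a=1
  k=2: m=22, d=1, a=44
d=1 and a=2a₀=44 at k=2, so the next step gives (m, d) = (22, 44) again — its k=1 value — and the period has length 2.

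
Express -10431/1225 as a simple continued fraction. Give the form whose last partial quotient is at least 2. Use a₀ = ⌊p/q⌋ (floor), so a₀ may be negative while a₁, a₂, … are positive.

[-9; 2, 16, 18, 2]

-10431 = -9*1225 + 594
1225 = 2*594 + 37
594 = 16*37 + 2
37 = 18*2 + 1
2 = 2*1 + 0  (stop)
So -10431/1225 = [-9; 2, 16, 18, 2].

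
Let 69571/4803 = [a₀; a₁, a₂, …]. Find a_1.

2

69571 = 14·4803 + 2329   →  a_0 = 14
4803 = 2·2329 + 145   →  a_1 = 2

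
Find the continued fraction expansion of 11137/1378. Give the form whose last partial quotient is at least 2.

[8; 12, 5, 7, 3]

11137 = 8·1378 + 113
1378 = 12·113 + 22
113 = 5·22 + 3
22 = 7·3 + 1
3 = 3·1 + 0  (stop)
So 11137/1378 = [8; 12, 5, 7, 3].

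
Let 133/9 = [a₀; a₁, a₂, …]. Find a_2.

3

133 = 14·9 + 7   →  a_0 = 14
9 = 1·7 + 2   →  a_1 = 1
7 = 3·2 + 1   →  a_2 = 3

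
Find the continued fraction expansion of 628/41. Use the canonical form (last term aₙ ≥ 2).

628 = 15×41 + 13
41 = 3×13 + 2
13 = 6×2 + 1
2 = 2×1 + 0  (stop)
So 628/41 = [15; 3, 6, 2].

[15; 3, 6, 2]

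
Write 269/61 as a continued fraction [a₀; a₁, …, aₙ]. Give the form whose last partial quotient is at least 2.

[4; 2, 2, 3, 1, 2]

269 = 4×61 + 25
61 = 2×25 + 11
25 = 2×11 + 3
11 = 3×3 + 2
3 = 1×2 + 1
2 = 2×1 + 0  (stop)
So 269/61 = [4; 2, 2, 3, 1, 2].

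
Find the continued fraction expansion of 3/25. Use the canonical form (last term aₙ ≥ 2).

[0; 8, 3]

3 = 0·25 + 3
25 = 8·3 + 1
3 = 3·1 + 0  (stop)
So 3/25 = [0; 8, 3].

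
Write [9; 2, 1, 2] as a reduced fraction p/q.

75/8

Using pₖ = aₖpₖ₋₁ + pₖ₋₂ and qₖ = aₖqₖ₋₁ + qₖ₋₂:
  k=0: a=9, p=9, q=1
  k=1: a=2, p=19, q=2
  k=2: a=1, p=28, q=3
  k=3: a=2, p=75, q=8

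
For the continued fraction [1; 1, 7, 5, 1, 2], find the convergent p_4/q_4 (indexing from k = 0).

Using pₖ = aₖpₖ₋₁ + pₖ₋₂, qₖ = aₖqₖ₋₁ + qₖ₋₂ (with p₋₁=1, p₋₂=0, q₋₁=0, q₋₂=1):
  k=0: a=1, p=1, q=1
  k=1: a=1, p=2, q=1
  k=2: a=7, p=15, q=8
  k=3: a=5, p=77, q=41
  k=4: a=1, p=92, q=49

92/49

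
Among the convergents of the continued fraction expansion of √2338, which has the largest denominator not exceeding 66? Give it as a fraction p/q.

√2338 = [48; 2, 1, 5, 48, 5, 1, 2, 96, …] (period length 8).
Convergents:
  p_0/q_0 = 48/1
  p_1/q_1 = 97/2
  p_2/q_2 = 145/3
  p_3/q_3 = 822/17
  p_4/q_4 = 39601/819
q_3 = 17 ≤ 66 < 819 = q_4, so the answer is 822/17.

822/17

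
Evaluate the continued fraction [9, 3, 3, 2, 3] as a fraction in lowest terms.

735/79

Fold from the inside: start with 3/1.
  2 + 1/3 = 7/3
  3 + 3/7 = 24/7
  3 + 7/24 = 79/24
  9 + 24/79 = 735/79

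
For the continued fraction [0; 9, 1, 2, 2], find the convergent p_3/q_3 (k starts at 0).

3/29

Using pₖ = aₖpₖ₋₁ + pₖ₋₂, qₖ = aₖqₖ₋₁ + qₖ₋₂ (with p₋₁=1, p₋₂=0, q₋₁=0, q₋₂=1):
  k=0: a=0, p=0, q=1
  k=1: a=9, p=1, q=9
  k=2: a=1, p=1, q=10
  k=3: a=2, p=3, q=29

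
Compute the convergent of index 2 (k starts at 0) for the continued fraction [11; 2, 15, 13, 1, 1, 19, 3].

356/31

Using pₖ = aₖpₖ₋₁ + pₖ₋₂, qₖ = aₖqₖ₋₁ + qₖ₋₂ (with p₋₁=1, p₋₂=0, q₋₁=0, q₋₂=1):
  k=0: a=11, p=11, q=1
  k=1: a=2, p=23, q=2
  k=2: a=15, p=356, q=31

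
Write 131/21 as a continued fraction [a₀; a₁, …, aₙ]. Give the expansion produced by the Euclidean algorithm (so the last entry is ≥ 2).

[6; 4, 5]

131 = 6×21 + 5
21 = 4×5 + 1
5 = 5×1 + 0  (stop)
So 131/21 = [6; 4, 5].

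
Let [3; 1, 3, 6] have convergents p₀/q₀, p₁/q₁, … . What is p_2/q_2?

Using pₖ = aₖpₖ₋₁ + pₖ₋₂, qₖ = aₖqₖ₋₁ + qₖ₋₂ (with p₋₁=1, p₋₂=0, q₋₁=0, q₋₂=1):
  k=0: a=3, p=3, q=1
  k=1: a=1, p=4, q=1
  k=2: a=3, p=15, q=4

15/4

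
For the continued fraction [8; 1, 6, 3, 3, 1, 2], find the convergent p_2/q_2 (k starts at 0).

Using pₖ = aₖpₖ₋₁ + pₖ₋₂, qₖ = aₖqₖ₋₁ + qₖ₋₂ (with p₋₁=1, p₋₂=0, q₋₁=0, q₋₂=1):
  k=0: a=8, p=8, q=1
  k=1: a=1, p=9, q=1
  k=2: a=6, p=62, q=7

62/7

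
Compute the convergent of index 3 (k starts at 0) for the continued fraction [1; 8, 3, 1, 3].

Using pₖ = aₖpₖ₋₁ + pₖ₋₂, qₖ = aₖqₖ₋₁ + qₖ₋₂ (with p₋₁=1, p₋₂=0, q₋₁=0, q₋₂=1):
  k=0: a=1, p=1, q=1
  k=1: a=8, p=9, q=8
  k=2: a=3, p=28, q=25
  k=3: a=1, p=37, q=33

37/33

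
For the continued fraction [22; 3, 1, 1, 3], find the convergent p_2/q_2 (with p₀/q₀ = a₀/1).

Using pₖ = aₖpₖ₋₁ + pₖ₋₂, qₖ = aₖqₖ₋₁ + qₖ₋₂ (with p₋₁=1, p₋₂=0, q₋₁=0, q₋₂=1):
  k=0: a=22, p=22, q=1
  k=1: a=3, p=67, q=3
  k=2: a=1, p=89, q=4

89/4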